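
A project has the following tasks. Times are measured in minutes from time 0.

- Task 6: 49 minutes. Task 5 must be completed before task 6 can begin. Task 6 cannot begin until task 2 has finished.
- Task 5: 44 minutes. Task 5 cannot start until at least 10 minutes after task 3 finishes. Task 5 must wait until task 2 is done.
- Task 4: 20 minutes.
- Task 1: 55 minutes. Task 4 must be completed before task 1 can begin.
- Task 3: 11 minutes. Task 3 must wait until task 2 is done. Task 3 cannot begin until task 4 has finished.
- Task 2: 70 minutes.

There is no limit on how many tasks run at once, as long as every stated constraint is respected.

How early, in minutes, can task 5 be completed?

Task 4 has no prerequisites, so it starts at minute 0 and finishes at minute 20.
Task 2 can start immediately at minute 0; it finishes at minute 70.
For task 3: task 2 (finishes minute 70); task 4 (finishes minute 20). Taking the maximum gives a start of minute 70, and it finishes at 70 + 11 = minute 81.
Task 5 cannot start until task 3 (finishes minute 81, plus 10-minute gap → minute 91); task 2 (finishes minute 70). The controlling bound is minute 91, so task 5 finishes at 91 + 44 = minute 135.

135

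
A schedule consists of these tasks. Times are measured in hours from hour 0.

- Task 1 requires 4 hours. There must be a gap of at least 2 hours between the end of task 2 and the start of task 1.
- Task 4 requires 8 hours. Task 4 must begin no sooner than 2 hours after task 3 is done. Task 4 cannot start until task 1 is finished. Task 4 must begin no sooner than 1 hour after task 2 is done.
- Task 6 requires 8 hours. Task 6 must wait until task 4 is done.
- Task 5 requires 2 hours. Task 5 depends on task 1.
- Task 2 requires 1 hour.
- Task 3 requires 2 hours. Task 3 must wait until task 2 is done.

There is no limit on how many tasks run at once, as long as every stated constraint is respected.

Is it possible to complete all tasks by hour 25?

Nothing blocks task 2, so it runs from hour 0 to hour 1.
After task 2 (finishes hour 1), task 3 can start at hour 1 and finishes at hour 3.
Task 1 waits on task 2 (finishes hour 1, plus 2-hour gap → hour 3), so it starts at hour 3 and finishes at 3 + 4 = hour 7.
Task 5 cannot begin until task 1 (finishes hour 7). It runs from hour 7 to 7 + 2 = hour 9.
Task 4 needs all of task 3 (finishes hour 3, plus 2-hour gap → hour 5); task 1 (finishes hour 7); task 2 (finishes hour 1, plus 1-hour gap → hour 2). That puts its earliest start at hour 7; it finishes at 7 + 8 = hour 15.
Task 6 cannot begin until task 4 (finishes hour 15). It runs from hour 15 to 15 + 8 = hour 23.
Every task is finished by hour 23, which is no later than the deadline of 25, so the schedule is feasible.

Yes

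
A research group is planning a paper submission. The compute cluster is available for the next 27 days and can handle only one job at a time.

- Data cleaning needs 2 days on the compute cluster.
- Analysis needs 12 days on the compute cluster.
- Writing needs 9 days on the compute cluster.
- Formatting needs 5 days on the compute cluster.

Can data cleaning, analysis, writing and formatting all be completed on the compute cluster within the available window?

Running back to back, the jobs need 2 + 12 + 9 + 5 = 28 days on the compute cluster.
Since 28 > 27, they cannot all fit.

No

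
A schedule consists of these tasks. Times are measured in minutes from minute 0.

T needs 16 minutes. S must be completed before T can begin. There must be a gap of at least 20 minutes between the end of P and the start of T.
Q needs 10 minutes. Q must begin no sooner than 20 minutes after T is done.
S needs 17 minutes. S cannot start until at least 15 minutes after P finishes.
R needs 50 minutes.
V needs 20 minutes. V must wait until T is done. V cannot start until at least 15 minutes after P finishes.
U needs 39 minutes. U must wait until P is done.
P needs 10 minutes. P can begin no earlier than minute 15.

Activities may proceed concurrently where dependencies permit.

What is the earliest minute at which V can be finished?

After its own release at minute 15, P can start at minute 15 and finishes at minute 25.
S cannot begin until P (finishes minute 25, plus 15-minute gap → minute 40). It runs from minute 40 to 40 + 17 = minute 57.
T needs all of S (finishes minute 57); P (finishes minute 25, plus 20-minute gap → minute 45). That puts its earliest start at minute 57; it finishes at 57 + 16 = minute 73.
V cannot start until T (finishes minute 73); P (finishes minute 25, plus 15-minute gap → minute 40). The controlling bound is minute 73, so V finishes at 73 + 20 = minute 93.

93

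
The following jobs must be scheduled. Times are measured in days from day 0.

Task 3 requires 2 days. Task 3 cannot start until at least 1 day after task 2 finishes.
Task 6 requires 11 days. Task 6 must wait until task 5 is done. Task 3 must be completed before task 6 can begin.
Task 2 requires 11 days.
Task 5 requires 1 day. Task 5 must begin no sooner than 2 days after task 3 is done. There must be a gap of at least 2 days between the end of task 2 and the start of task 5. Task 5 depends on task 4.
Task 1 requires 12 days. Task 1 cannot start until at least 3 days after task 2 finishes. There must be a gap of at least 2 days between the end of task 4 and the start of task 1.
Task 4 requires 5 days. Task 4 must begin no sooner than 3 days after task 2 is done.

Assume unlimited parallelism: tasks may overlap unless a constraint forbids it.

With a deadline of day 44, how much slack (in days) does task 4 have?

11

Task 2 has no prerequisites, so it starts at day 0 and finishes at day 11.
Task 4 cannot begin until task 2 (finishes day 11, plus 3-day gap → day 14). It runs from day 14 to 14 + 5 = day 19.

Working backward from the deadline:
Nothing follows task 6; the deadline of day 44 is its only limit. It must start by 44 − 11 = day 33.
Since task 6 (must start by day 33) depends on it, task 5 must finish by day 33. Backing off its 1-day duration gives a latest start of day 32.
Nothing follows task 1; the deadline of day 44 is its only limit. It must start by 44 − 12 = day 32.
Task 4 must finish in time for task 1 (must start by day 32, minus 2-day gap → day 30); task 5 (must start by day 32). The tightest is day 30, so task 4 must start by 30 − 5 = day 25.
So task 4 can start as early as day 14 and as late as day 25, giving 25 − 14 = 11 days of slack.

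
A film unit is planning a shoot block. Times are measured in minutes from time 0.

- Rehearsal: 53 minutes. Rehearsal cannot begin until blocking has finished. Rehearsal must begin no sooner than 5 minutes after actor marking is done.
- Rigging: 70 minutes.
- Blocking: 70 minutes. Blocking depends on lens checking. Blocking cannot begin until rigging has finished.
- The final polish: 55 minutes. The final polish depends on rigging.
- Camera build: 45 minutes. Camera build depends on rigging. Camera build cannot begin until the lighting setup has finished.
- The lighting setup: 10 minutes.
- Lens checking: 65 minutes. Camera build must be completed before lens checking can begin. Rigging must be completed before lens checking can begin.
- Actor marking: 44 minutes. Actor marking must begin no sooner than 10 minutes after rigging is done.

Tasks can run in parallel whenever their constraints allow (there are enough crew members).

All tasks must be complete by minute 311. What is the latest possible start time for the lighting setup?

68

Rehearsal has no dependents, so it just needs to finish by minute 311. Starting by 311 − 53 = minute 258 achieves that.
Since rehearsal (must start by minute 258) depends on it, blocking must finish by minute 258. Backing off its 70-minute duration gives a latest start of minute 188.
Lens checking feeds into blocking (must start by minute 188); so lens checking must finish by minute 188 and therefore start by minute 123.
Camera build must finish before lens checking (must start by minute 123). With a 45-minute duration, camera build must start by 123 − 45 = minute 78.
Since camera build (must start by minute 78) depends on it, the lighting setup must finish by minute 78. Backing off its 10-minute duration gives a latest start of minute 68.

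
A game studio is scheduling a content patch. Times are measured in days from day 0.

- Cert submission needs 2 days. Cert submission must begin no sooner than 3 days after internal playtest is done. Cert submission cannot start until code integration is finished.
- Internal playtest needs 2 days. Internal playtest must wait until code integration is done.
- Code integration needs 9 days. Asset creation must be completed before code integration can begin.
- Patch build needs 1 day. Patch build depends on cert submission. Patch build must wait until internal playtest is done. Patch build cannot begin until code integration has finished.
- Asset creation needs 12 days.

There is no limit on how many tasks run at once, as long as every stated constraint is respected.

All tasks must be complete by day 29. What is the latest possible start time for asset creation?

0

Patch build has no dependents, so it just needs to finish by day 29. Starting by 29 − 1 = day 28 achieves that.
Cert submission must finish before patch build (must start by day 28). With a 2-day duration, cert submission must start by 28 − 2 = day 26.
Internal playtest has several dependents: cert submission (must start by day 26, minus 3-day gap → day 23); patch build (must start by day 28). The earliest of those limits is day 23, so internal playtest must start by 23 − 2 = day 21.
Code integration has several dependents: internal playtest (must start by day 21); cert submission (must start by day 26); patch build (must start by day 28). The earliest of those limits is day 21, so code integration must start by 21 − 9 = day 12.
Asset creation feeds into code integration (must start by day 12); so asset creation must finish by day 12 and therefore start by day 0.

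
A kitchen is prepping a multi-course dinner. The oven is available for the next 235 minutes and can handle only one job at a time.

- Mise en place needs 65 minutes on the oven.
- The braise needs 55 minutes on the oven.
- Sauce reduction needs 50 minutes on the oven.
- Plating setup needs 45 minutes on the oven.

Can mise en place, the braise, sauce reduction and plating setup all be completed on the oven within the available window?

Yes

Running back to back, the jobs need 65 + 55 + 50 + 45 = 215 minutes on the oven.
Since 215 ≤ 235, they fit within the window.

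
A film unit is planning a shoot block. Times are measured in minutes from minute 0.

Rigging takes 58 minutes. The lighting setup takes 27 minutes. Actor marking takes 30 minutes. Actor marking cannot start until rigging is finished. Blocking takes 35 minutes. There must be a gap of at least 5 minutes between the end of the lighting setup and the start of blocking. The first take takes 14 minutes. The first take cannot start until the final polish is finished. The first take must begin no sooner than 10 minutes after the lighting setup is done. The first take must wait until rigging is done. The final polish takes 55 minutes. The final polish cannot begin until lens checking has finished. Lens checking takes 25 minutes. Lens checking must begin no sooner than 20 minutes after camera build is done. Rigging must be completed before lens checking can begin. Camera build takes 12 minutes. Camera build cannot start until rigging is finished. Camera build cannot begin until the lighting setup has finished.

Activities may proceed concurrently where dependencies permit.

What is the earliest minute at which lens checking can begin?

90

Nothing blocks the lighting setup, so it runs from minute 0 to minute 27.
Nothing blocks rigging, so it runs from minute 0 to minute 58.
Camera build needs all of rigging (finishes minute 58); the lighting setup (finishes minute 27). That puts its earliest start at minute 58; it finishes at 58 + 12 = minute 70.
Lens checking waits on camera build (finishes minute 70, plus 20-minute gap → minute 90); rigging (finishes minute 58). The latest of these is minute 90, which is the earliest lens checking can start.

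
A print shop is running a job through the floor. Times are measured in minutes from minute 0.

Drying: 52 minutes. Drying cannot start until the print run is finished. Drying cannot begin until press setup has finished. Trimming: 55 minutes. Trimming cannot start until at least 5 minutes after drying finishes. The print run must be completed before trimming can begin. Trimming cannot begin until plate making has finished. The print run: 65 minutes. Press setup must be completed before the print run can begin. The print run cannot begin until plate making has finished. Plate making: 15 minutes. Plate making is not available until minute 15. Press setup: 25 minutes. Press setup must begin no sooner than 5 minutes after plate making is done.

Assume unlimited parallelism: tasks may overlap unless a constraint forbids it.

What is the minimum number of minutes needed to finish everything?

237

After its own release at minute 15, plate making can start at minute 15 and finishes at minute 30.
Press setup waits on plate making (finishes minute 30, plus 5-minute gap → minute 35), so it starts at minute 35 and finishes at 35 + 25 = minute 60.
The print run needs all of press setup (finishes minute 60); plate making (finishes minute 30). That puts its earliest start at minute 60; it finishes at 60 + 65 = minute 125.
For drying: the print run (finishes minute 125); press setup (finishes minute 60). Taking the maximum gives a start of minute 125, and it finishes at 125 + 52 = minute 177.
Trimming cannot start until drying (finishes minute 177, plus 5-minute gap → minute 182); the print run (finishes minute 125); plate making (finishes minute 30). The controlling bound is minute 182, so trimming finishes at 182 + 55 = minute 237.
All tasks are finished once the last one completes. Finish times: Plate making at 30, Press setup at 60, The print run at 125, Drying at 177, Trimming at 237. The latest is minute 237.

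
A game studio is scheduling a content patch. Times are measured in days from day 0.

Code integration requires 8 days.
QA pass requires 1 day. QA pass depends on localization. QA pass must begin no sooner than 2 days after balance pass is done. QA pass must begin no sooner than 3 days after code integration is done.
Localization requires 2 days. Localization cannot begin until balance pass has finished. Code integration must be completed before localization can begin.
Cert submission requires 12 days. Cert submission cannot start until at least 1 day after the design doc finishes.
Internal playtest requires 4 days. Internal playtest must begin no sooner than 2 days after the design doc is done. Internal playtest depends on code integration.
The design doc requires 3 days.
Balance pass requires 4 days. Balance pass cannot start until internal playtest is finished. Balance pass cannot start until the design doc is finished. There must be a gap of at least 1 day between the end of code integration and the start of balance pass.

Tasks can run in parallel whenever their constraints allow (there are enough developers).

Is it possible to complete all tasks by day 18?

Nothing blocks code integration, so it runs from day 0 to day 8.
Nothing blocks the design doc, so it runs from day 0 to day 3.
Cert submission cannot begin until the design doc (finishes day 3, plus 1-day gap → day 4). It runs from day 4 to 4 + 12 = day 16.
Internal playtest has to wait for the design doc (finishes day 3, plus 2-day gap → day 5); code integration (finishes day 8). The latest of these is day 8, so internal playtest runs day 8 to 8 + 4 = day 12.
Balance pass needs all of internal playtest (finishes day 12); the design doc (finishes day 3); code integration (finishes day 8, plus 1-day gap → day 9). That puts its earliest start at day 12; it finishes at 12 + 4 = day 16.
Localization cannot start until balance pass (finishes day 16); code integration (finishes day 8). The controlling bound is day 16, so localization finishes at 16 + 2 = day 18.
QA pass has to wait for localization (finishes day 18); balance pass (finishes day 16, plus 2-day gap → day 18); code integration (finishes day 8, plus 3-day gap → day 11). The latest of these is day 18, so QA pass runs day 18 to 18 + 1 = day 19.
The earliest everything can be done is day 19, which is after the deadline of 18, so it is not possible.

No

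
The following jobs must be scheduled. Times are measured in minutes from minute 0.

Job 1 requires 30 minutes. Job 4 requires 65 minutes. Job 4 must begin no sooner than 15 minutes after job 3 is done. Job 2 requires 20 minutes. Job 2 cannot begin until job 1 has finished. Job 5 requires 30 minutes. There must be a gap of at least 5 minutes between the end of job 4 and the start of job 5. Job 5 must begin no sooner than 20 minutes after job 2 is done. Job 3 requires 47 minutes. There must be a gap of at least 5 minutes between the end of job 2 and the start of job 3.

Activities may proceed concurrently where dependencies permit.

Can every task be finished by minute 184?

Job 1 can start immediately at minute 0; it finishes at minute 30.
Job 2 cannot begin until job 1 (finishes minute 30). It runs from minute 30 to 30 + 20 = minute 50.
Job 3 cannot begin until job 2 (finishes minute 50, plus 5-minute gap → minute 55). It runs from minute 55 to 55 + 47 = minute 102.
Job 4 cannot begin until job 3 (finishes minute 102, plus 15-minute gap → minute 117). It runs from minute 117 to 117 + 65 = minute 182.
Job 5 has to wait for job 4 (finishes minute 182, plus 5-minute gap → minute 187); job 2 (finishes minute 50, plus 20-minute gap → minute 70). The latest of these is minute 187, so job 5 runs minute 187 to 187 + 30 = minute 217.
The earliest everything can be done is minute 217, which is after the deadline of 184, so it is not possible.

No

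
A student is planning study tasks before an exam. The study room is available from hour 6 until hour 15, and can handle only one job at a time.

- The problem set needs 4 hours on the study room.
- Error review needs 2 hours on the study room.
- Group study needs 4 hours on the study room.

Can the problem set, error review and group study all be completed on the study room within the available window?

The study room window is 15 − 6 = 9 hours.
Running back to back, the jobs need 4 + 2 + 4 = 10 hours on the study room.
Since 10 > 9, they cannot all fit.

No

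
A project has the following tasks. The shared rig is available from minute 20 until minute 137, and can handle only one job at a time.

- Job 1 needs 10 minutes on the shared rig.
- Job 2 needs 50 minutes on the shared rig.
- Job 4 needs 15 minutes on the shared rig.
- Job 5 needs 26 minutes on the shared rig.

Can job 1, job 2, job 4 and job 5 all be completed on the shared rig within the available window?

The shared rig window is 137 − 20 = 117 minutes.
Running back to back, the jobs need 10 + 50 + 15 + 26 = 101 minutes on the shared rig.
Since 101 ≤ 117, they fit within the window.

Yes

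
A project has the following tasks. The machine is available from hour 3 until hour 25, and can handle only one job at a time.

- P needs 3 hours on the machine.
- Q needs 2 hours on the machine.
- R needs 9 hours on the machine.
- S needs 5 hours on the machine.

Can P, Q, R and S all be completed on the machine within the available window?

Yes

The machine window is 25 − 3 = 22 hours.
Running back to back, the jobs need 3 + 2 + 9 + 5 = 19 hours on the machine.
Since 19 ≤ 22, they fit within the window.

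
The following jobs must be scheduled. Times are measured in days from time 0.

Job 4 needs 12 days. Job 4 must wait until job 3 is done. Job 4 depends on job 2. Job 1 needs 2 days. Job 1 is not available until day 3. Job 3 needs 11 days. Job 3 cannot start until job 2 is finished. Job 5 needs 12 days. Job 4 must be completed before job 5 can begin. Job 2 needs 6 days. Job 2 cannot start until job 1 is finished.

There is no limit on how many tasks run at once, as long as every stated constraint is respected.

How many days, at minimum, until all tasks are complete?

46

After its own release at day 3, job 1 can start at day 3 and finishes at day 5.
After job 1 (finishes day 5), job 2 can start at day 5 and finishes at day 11.
After job 2 (finishes day 11), job 3 can start at day 11 and finishes at day 22.
For job 4: job 3 (finishes day 22); job 2 (finishes day 11). Taking the maximum gives a start of day 22, and it finishes at 22 + 12 = day 34.
Job 5 waits on job 4 (finishes day 34), so it starts at day 34 and finishes at 34 + 12 = day 46.
All tasks are finished once the last one completes. Finish times: Job 1 at 5, Job 2 at 11, Job 3 at 22, Job 4 at 34, Job 5 at 46. The latest is day 46.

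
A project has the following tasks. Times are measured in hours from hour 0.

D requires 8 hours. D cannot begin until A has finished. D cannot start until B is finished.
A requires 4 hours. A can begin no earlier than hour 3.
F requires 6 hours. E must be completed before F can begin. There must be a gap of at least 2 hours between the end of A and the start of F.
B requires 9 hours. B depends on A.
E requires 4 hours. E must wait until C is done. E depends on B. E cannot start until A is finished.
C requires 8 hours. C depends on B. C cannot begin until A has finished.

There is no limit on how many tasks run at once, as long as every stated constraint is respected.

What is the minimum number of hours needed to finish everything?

A cannot begin until its own release at hour 3. It runs from hour 3 to 3 + 4 = hour 7.
B cannot begin until A (finishes hour 7). It runs from hour 7 to 7 + 9 = hour 16.
D cannot start until A (finishes hour 7); B (finishes hour 16). The controlling bound is hour 16, so D finishes at 16 + 8 = hour 24.
C needs all of B (finishes hour 16); A (finishes hour 7). That puts its earliest start at hour 16; it finishes at 16 + 8 = hour 24.
E needs all of C (finishes hour 24); B (finishes hour 16); A (finishes hour 7). That puts its earliest start at hour 24; it finishes at 24 + 4 = hour 28.
For F: E (finishes hour 28); A (finishes hour 7, plus 2-hour gap → hour 9). Taking the maximum gives a start of hour 28, and it finishes at 28 + 6 = hour 34.
All tasks are finished once the last one completes. Finish times: A at 7, B at 16, C at 24, D at 24, E at 28, F at 34. The latest is hour 34.

34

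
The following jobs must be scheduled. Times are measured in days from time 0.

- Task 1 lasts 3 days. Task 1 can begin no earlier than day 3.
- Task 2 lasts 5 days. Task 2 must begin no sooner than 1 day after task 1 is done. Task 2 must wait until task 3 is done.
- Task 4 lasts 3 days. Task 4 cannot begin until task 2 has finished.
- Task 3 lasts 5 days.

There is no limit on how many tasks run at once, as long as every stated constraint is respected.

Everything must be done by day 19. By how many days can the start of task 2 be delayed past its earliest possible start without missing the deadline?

4

Task 3 has no prerequisites, so it starts at day 0 and finishes at day 5.
Task 1 waits on its own release at day 3, so it starts at day 3 and finishes at 3 + 3 = day 6.
Task 2 has to wait for task 1 (finishes day 6, plus 1-day gap → day 7); task 3 (finishes day 5). The latest of these is day 7, so task 2 runs day 7 to 7 + 5 = day 12.

Working backward from the deadline:
Task 4 has no dependents, so it just needs to finish by day 19. Starting by 19 − 3 = day 16 achieves that.
Since task 4 (must start by day 16) depends on it, task 2 must finish by day 16. Backing off its 5-day duration gives a latest start of day 11.
So task 2 can start as early as day 7 and as late as day 11, giving 11 − 7 = 4 days of slack.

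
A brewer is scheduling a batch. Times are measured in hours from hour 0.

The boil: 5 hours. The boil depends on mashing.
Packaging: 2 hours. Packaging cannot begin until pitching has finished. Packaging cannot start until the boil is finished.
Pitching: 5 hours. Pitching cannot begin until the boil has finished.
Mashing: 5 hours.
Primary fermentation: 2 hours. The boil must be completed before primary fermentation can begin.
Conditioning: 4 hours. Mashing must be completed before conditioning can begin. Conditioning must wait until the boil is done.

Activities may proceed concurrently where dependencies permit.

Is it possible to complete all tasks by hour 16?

No

Mashing can start immediately at hour 0; it finishes at hour 5.
The boil waits on mashing (finishes hour 5), so it starts at hour 5 and finishes at 5 + 5 = hour 10.
Conditioning needs all of mashing (finishes hour 5); the boil (finishes hour 10). That puts its earliest start at hour 10; it finishes at 10 + 4 = hour 14.
After the boil (finishes hour 10), primary fermentation can start at hour 10 and finishes at hour 12.
After the boil (finishes hour 10), pitching can start at hour 10 and finishes at hour 15.
Packaging needs all of pitching (finishes hour 15); the boil (finishes hour 10). That puts its earliest start at hour 15; it finishes at 15 + 2 = hour 17.
The earliest everything can be done is hour 17, which is after the deadline of 16, so it is not possible.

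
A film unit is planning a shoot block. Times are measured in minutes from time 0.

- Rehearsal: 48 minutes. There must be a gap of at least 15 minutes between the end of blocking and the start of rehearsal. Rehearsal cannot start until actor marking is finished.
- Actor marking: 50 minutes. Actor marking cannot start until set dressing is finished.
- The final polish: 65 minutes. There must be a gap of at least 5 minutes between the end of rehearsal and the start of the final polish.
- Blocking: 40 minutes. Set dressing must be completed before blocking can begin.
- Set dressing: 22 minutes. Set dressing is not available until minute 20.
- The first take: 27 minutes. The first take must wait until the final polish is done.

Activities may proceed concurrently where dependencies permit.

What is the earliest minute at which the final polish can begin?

150

Set dressing cannot begin until its own release at minute 20. It runs from minute 20 to 20 + 22 = minute 42.
Actor marking cannot begin until set dressing (finishes minute 42). It runs from minute 42 to 42 + 50 = minute 92.
Blocking waits on set dressing (finishes minute 42), so it starts at minute 42 and finishes at 42 + 40 = minute 82.
Rehearsal needs all of blocking (finishes minute 82, plus 15-minute gap → minute 97); actor marking (finishes minute 92). That puts its earliest start at minute 97; it finishes at 97 + 48 = minute 145.
The final polish waits on rehearsal (finishes minute 145, plus 5-minute gap → minute 150), so the earliest it can start is minute 150.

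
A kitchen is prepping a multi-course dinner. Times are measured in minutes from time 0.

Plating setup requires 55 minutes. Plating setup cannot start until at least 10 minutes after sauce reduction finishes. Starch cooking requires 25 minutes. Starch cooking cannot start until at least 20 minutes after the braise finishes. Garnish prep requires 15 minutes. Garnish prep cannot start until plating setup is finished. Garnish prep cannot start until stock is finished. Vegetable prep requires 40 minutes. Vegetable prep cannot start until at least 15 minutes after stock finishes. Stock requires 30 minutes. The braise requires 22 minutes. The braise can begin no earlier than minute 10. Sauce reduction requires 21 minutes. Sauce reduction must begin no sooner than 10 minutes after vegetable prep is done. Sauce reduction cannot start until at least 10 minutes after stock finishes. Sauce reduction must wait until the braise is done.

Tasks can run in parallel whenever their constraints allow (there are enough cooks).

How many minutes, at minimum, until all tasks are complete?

196

The braise waits on its own release at minute 10, so it starts at minute 10 and finishes at 10 + 22 = minute 32.
Starch cooking cannot begin until the braise (finishes minute 32, plus 20-minute gap → minute 52). It runs from minute 52 to 52 + 25 = minute 77.
Nothing blocks stock, so it runs from minute 0 to minute 30.
After stock (finishes minute 30, plus 15-minute gap → minute 45), vegetable prep can start at minute 45 and finishes at minute 85.
Sauce reduction has to wait for vegetable prep (finishes minute 85, plus 10-minute gap → minute 95); stock (finishes minute 30, plus 10-minute gap → minute 40); the braise (finishes minute 32). The latest of these is minute 95, so sauce reduction runs minute 95 to 95 + 21 = minute 116.
After sauce reduction (finishes minute 116, plus 10-minute gap → minute 126), plating setup can start at minute 126 and finishes at minute 181.
Garnish prep has to wait for plating setup (finishes minute 181); stock (finishes minute 30). The latest of these is minute 181, so garnish prep runs minute 181 to 181 + 15 = minute 196.
All tasks are finished once the last one completes. Finish times: Stock at 30, The braise at 32, Vegetable prep at 85, Sauce reduction at 116, Starch cooking at 77, Plating setup at 181, Garnish prep at 196. The latest is minute 196.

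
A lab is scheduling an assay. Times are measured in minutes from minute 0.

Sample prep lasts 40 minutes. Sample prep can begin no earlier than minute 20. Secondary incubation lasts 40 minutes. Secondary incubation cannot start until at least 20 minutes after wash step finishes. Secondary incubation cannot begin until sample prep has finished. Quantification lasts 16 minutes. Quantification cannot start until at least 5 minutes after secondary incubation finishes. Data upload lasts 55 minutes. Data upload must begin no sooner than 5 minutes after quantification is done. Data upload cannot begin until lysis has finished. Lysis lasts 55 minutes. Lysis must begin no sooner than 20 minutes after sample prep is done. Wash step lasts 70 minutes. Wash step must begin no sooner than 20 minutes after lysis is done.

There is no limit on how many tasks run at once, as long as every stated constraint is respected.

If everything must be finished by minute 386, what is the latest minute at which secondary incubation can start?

265

Data upload has no dependents, so it just needs to finish by minute 386. Starting by 386 − 55 = minute 331 achieves that.
Quantification must finish before data upload (must start by minute 331, minus 5-minute gap → minute 326). With a 16-minute duration, quantification must start by 326 − 16 = minute 310.
Secondary incubation has to be done before quantification (must start by minute 310, minus 5-minute gap → minute 305). That means finishing by minute 305, i.e. starting by 305 − 40 = minute 265.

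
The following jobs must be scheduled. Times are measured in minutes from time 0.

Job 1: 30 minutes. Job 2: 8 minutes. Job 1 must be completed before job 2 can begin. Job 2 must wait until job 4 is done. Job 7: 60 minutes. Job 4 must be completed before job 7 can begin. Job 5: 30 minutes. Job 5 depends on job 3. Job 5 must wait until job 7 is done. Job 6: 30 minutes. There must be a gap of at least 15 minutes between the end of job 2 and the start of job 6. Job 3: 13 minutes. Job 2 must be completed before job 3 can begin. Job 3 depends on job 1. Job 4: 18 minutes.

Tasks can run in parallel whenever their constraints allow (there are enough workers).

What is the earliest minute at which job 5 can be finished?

108

Job 4 has no prerequisites, so it starts at minute 0 and finishes at minute 18.
Job 7 waits on job 4 (finishes minute 18), so it starts at minute 18 and finishes at 18 + 60 = minute 78.
Job 1 has no prerequisites, so it starts at minute 0 and finishes at minute 30.
For job 2: job 1 (finishes minute 30); job 4 (finishes minute 18). Taking the maximum gives a start of minute 30, and it finishes at 30 + 8 = minute 38.
Job 3 needs all of job 2 (finishes minute 38); job 1 (finishes minute 30). That puts its earliest start at minute 38; it finishes at 38 + 13 = minute 51.
Job 5 needs all of job 3 (finishes minute 51); job 7 (finishes minute 78). That puts its earliest start at minute 78; it finishes at 78 + 30 = minute 108.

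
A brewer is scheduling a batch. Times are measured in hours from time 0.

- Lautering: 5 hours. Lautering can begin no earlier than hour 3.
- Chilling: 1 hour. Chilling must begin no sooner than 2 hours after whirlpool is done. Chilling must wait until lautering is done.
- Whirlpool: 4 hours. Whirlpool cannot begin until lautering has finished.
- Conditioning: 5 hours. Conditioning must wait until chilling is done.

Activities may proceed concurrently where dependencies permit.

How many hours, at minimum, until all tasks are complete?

Lautering cannot begin until its own release at hour 3. It runs from hour 3 to 3 + 5 = hour 8.
Whirlpool waits on lautering (finishes hour 8), so it starts at hour 8 and finishes at 8 + 4 = hour 12.
Chilling needs all of whirlpool (finishes hour 12, plus 2-hour gap → hour 14); lautering (finishes hour 8). That puts its earliest start at hour 14; it finishes at 14 + 1 = hour 15.
Conditioning waits on chilling (finishes hour 15), so it starts at hour 15 and finishes at 15 + 5 = hour 20.
All tasks are finished once the last one completes. Finish times: Lautering at 8, Whirlpool at 12, Chilling at 15, Conditioning at 20. The latest is hour 20.

20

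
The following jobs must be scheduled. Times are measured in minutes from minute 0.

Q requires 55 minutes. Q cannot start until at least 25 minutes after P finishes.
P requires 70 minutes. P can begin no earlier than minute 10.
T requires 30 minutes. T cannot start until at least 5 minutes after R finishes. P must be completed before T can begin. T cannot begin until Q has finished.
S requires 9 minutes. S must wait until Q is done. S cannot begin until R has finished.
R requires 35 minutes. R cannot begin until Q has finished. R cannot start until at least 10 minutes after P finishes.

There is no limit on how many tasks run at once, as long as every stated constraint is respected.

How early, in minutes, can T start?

200

P waits on its own release at minute 10, so it starts at minute 10 and finishes at 10 + 70 = minute 80.
Q cannot begin until P (finishes minute 80, plus 25-minute gap → minute 105). It runs from minute 105 to 105 + 55 = minute 160.
For R: Q (finishes minute 160); P (finishes minute 80, plus 10-minute gap → minute 90). Taking the maximum gives a start of minute 160, and it finishes at 160 + 35 = minute 195.
T waits on R (finishes minute 195, plus 5-minute gap → minute 200); P (finishes minute 80); Q (finishes minute 160). The latest of these is minute 200, which is the earliest T can start.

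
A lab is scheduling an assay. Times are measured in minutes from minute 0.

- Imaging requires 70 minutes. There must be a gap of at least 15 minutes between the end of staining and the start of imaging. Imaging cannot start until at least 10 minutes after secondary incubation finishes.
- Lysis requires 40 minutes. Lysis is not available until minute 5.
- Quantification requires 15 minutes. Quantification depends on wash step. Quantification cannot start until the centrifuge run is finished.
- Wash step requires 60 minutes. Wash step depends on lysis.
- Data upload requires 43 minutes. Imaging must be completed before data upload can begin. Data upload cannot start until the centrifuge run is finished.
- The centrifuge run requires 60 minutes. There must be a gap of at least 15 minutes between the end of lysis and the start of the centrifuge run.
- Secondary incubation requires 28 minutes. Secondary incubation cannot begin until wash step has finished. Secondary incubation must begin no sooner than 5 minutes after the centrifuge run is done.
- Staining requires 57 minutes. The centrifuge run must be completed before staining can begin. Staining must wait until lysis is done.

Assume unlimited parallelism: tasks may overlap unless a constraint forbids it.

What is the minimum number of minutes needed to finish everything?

Lysis cannot begin until its own release at minute 5. It runs from minute 5 to 5 + 40 = minute 45.
Wash step cannot begin until lysis (finishes minute 45). It runs from minute 45 to 45 + 60 = minute 105.
After lysis (finishes minute 45, plus 15-minute gap → minute 60), the centrifuge run can start at minute 60 and finishes at minute 120.
For quantification: wash step (finishes minute 105); the centrifuge run (finishes minute 120). Taking the maximum gives a start of minute 120, and it finishes at 120 + 15 = minute 135.
For secondary incubation: wash step (finishes minute 105); the centrifuge run (finishes minute 120, plus 5-minute gap → minute 125). Taking the maximum gives a start of minute 125, and it finishes at 125 + 28 = minute 153.
Staining cannot start until the centrifuge run (finishes minute 120); lysis (finishes minute 45). The controlling bound is minute 120, so staining finishes at 120 + 57 = minute 177.
Imaging cannot start until staining (finishes minute 177, plus 15-minute gap → minute 192); secondary incubation (finishes minute 153, plus 10-minute gap → minute 163). The controlling bound is minute 192, so imaging finishes at 192 + 70 = minute 262.
Data upload needs all of imaging (finishes minute 262); the centrifuge run (finishes minute 120). That puts its earliest start at minute 262; it finishes at 262 + 43 = minute 305.
All tasks are finished once the last one completes. Finish times: Lysis at 45, The centrifuge run at 120, Wash step at 105, Staining at 177, Secondary incubation at 153, Imaging at 262, Quantification at 135, Data upload at 305. The latest is minute 305.

305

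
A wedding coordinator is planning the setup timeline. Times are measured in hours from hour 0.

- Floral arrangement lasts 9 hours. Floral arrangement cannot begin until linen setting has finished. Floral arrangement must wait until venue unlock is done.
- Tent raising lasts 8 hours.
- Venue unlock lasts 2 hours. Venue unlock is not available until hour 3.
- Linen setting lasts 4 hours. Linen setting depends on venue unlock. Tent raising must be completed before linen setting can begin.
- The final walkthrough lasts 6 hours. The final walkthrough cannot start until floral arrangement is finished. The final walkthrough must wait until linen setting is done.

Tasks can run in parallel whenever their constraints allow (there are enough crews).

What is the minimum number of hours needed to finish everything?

27

Tent raising can start immediately at hour 0; it finishes at hour 8.
After its own release at hour 3, venue unlock can start at hour 3 and finishes at hour 5.
Linen setting has to wait for venue unlock (finishes hour 5); tent raising (finishes hour 8). The latest of these is hour 8, so linen setting runs hour 8 to 8 + 4 = hour 12.
Floral arrangement cannot start until linen setting (finishes hour 12); venue unlock (finishes hour 5). The controlling bound is hour 12, so floral arrangement finishes at 12 + 9 = hour 21.
The final walkthrough needs all of floral arrangement (finishes hour 21); linen setting (finishes hour 12). That puts its earliest start at hour 21; it finishes at 21 + 6 = hour 27.
All tasks are finished once the last one completes. Finish times: Venue unlock at 5, Tent raising at 8, Linen setting at 12, Floral arrangement at 21, The final walkthrough at 27. The latest is hour 27.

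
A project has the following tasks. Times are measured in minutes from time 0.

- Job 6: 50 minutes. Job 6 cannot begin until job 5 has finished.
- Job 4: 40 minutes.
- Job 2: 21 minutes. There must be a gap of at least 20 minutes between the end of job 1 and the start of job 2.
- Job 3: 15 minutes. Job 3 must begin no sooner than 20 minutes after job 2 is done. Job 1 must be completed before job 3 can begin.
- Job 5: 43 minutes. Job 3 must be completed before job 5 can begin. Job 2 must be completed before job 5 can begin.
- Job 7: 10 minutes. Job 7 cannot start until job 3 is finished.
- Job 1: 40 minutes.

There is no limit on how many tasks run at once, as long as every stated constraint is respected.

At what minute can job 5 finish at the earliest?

Job 1 has no prerequisites, so it starts at minute 0 and finishes at minute 40.
Job 2 waits on job 1 (finishes minute 40, plus 20-minute gap → minute 60), so it starts at minute 60 and finishes at 60 + 21 = minute 81.
Job 3 has to wait for job 2 (finishes minute 81, plus 20-minute gap → minute 101); job 1 (finishes minute 40). The latest of these is minute 101, so job 3 runs minute 101 to 101 + 15 = minute 116.
Job 5 needs all of job 3 (finishes minute 116); job 2 (finishes minute 81). That puts its earliest start at minute 116; it finishes at 116 + 43 = minute 159.

159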